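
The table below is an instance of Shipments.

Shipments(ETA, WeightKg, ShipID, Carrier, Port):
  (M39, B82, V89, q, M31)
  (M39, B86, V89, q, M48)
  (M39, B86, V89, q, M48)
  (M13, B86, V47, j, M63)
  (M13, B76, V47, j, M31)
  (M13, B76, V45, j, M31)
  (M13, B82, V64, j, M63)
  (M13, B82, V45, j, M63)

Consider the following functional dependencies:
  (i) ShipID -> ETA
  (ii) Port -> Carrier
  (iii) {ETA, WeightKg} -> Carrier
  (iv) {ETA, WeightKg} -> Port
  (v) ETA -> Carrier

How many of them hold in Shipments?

(i) ShipID -> ETA: every LHS value maps to a single RHS value — holds.
(ii) Port -> Carrier: Port=M31: 3 rows → Carrier takes values {q, j} — violation — fails.
(iii) {ETA, WeightKg} -> Carrier: every LHS value maps to a single RHS value — holds.
(iv) {ETA, WeightKg} -> Port: every LHS value maps to a single RHS value — holds.
(v) ETA -> Carrier: every LHS value maps to a single RHS value — holds.
4 of the 5 dependencies hold.

4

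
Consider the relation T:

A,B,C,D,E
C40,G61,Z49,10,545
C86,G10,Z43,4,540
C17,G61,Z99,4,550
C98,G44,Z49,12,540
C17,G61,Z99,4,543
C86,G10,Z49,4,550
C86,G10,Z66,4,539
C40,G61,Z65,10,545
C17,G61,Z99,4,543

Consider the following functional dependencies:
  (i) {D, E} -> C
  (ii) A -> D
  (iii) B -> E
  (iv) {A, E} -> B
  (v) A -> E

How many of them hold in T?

(i) {D, E} -> C: (D=10, E=545): 2 rows → C takes values {Z49, Z65} — violation; (D=4, E=550): 2 rows → C takes values {Z99, Z49} — violation — fails.
(ii) A -> D: every LHS value maps to a single RHS value — holds.
(iii) B -> E: B=G61: 5 rows → E takes values {545, 550, 543} — violation; B=G10: 3 rows → E takes values {540, 550, 539} — violation — fails.
(iv) {A, E} -> B: every LHS value maps to a single RHS value — holds.
(v) A -> E: A=C86: 3 rows → E takes values {540, 550, 539} — violation; A=C17: 3 rows → E takes values {550, 543} — violation — fails.
2 of the 5 dependencies hold.

2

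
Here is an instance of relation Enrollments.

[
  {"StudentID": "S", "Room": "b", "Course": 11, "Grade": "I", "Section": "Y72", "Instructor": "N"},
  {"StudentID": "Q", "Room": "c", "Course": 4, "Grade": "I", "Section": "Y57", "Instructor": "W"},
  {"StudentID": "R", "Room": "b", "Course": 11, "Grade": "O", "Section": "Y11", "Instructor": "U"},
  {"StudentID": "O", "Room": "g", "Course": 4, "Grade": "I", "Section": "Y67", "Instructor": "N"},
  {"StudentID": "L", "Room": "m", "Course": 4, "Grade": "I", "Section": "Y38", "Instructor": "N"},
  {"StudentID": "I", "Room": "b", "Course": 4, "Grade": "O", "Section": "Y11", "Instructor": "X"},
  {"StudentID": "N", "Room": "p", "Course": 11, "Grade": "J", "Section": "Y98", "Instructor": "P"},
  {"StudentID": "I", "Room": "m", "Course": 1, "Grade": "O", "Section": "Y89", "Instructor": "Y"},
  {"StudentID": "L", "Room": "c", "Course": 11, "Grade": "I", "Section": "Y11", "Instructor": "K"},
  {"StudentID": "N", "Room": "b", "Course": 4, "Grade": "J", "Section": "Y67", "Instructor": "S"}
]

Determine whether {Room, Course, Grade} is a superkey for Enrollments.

All 10 rows have distinct {Room, Course, Grade} values, so {Room, Course, Grade} → (all attributes) holds and {Room, Course, Grade} is a superkey.

Yes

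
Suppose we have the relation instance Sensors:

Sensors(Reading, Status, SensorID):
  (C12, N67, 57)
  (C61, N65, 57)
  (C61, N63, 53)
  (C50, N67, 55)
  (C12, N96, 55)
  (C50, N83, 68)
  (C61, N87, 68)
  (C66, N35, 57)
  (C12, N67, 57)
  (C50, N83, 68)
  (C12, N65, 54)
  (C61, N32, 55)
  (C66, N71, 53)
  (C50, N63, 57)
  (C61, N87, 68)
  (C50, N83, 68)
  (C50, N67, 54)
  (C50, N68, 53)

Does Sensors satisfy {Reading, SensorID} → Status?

Yes

(Reading=C12, SensorID=57): 2 rows → Status = N67, N67 ✓
(Reading=C61, SensorID=57): 1 row → Status = N65 ✓
(Reading=C61, SensorID=53): 1 row → Status = N63 ✓
(Reading=C50, SensorID=55): 1 row → Status = N67 ✓
(Reading=C12, SensorID=55): 1 row → Status = N96 ✓
(Reading=C50, SensorID=68): 3 rows → Status = N83, N83, N83 ✓
(Reading=C61, SensorID=68): 2 rows → Status = N87, N87 ✓
(Reading=C66, SensorID=57): 1 row → Status = N35 ✓
(Reading=C12, SensorID=54): 1 row → Status = N65 ✓
(Reading=C61, SensorID=55): 1 row → Status = N32 ✓
(Reading=C66, SensorID=53): 1 row → Status = N71 ✓
(Reading=C50, SensorID=57): 1 row → Status = N63 ✓
(Reading=C50, SensorID=54): 1 row → Status = N67 ✓
(Reading=C50, SensorID=53): 1 row → Status = N68 ✓
Every {Reading, SensorID} value is associated with a single Status value, so {Reading, SensorID} → Status holds.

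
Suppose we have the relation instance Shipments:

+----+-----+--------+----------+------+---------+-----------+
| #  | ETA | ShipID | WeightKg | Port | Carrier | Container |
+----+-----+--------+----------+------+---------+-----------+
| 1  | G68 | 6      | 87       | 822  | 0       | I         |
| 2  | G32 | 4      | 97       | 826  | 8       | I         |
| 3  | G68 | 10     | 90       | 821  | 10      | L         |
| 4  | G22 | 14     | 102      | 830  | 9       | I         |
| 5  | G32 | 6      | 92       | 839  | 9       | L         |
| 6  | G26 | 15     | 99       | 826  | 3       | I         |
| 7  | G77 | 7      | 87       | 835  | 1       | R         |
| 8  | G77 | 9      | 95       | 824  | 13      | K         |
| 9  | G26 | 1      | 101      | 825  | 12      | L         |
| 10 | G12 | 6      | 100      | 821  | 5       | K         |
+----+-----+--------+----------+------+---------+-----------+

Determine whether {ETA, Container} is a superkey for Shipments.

Yes

All 10 rows have distinct {ETA, Container} values, so {ETA, Container} → (all attributes) holds and {ETA, Container} is a superkey.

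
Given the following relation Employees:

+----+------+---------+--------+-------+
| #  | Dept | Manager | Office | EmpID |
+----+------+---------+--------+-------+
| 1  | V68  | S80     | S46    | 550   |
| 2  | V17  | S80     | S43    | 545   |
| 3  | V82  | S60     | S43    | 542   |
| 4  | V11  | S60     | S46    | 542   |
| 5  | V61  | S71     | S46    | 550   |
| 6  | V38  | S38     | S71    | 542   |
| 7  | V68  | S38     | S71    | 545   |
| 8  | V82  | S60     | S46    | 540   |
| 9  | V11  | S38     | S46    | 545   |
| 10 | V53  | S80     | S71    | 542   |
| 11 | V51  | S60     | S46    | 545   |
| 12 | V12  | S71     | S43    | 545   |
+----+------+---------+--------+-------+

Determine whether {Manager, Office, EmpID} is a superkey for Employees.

Yes

All 12 rows have distinct {Manager, Office, EmpID} values, so {Manager, Office, EmpID} → (all attributes) holds and {Manager, Office, EmpID} is a superkey.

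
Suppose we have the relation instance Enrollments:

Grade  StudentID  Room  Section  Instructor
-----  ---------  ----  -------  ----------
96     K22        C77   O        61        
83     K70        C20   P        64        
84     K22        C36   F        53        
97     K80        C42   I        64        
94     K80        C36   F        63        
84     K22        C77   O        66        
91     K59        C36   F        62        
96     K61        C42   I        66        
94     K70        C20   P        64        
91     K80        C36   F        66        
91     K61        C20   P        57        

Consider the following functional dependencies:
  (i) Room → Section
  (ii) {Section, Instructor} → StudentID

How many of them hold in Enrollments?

(i) Room → Section: every LHS value maps to a single RHS value — holds.
(ii) {Section, Instructor} → StudentID: every LHS value maps to a single RHS value — holds.
2 of the 2 dependencies hold.

2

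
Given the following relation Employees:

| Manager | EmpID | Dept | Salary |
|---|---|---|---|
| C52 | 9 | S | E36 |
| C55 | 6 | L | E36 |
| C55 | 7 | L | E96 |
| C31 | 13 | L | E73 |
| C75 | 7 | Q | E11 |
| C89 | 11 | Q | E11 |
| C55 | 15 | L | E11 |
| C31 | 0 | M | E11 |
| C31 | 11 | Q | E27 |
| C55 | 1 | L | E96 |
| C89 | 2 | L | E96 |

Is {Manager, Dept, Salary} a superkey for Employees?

Two distinct rows share (Manager=C55, Dept=L, Salary=E96), so {Manager, Dept, Salary} does not determine every attribute — not a superkey.

No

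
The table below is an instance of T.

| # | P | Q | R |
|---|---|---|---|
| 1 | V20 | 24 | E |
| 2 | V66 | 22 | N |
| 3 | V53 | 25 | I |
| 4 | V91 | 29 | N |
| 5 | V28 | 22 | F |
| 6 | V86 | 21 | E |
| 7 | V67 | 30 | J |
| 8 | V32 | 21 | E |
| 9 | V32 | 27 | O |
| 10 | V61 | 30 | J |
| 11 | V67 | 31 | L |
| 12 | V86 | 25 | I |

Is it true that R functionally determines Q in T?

No

R=E: rows 1, 6, 8 → Q takes values {24, 21} — violation
R=N: rows 2, 4 → Q takes values {22, 29} — violation
R=I: rows 3, 12 → Q = 25, 25 ✓
R=F: row 5 → Q = 22 ✓
R=J: rows 7, 10 → Q = 30, 30 ✓
R=O: row 9 → Q = 27 ✓
R=L: row 11 → Q = 31 ✓
Two rows agree on R but differ on Q, so R → Q does not hold.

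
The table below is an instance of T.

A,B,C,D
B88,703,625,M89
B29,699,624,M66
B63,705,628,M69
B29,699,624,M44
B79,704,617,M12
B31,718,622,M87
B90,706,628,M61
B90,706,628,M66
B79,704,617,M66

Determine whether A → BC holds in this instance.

A=B88: 1 row → {B,C} = (703, 625) ✓
A=B29: 2 rows → {B,C} = (699, 624), (699, 624) ✓
A=B63: 1 row → {B,C} = (705, 628) ✓
A=B79: 2 rows → {B,C} = (704, 617), (704, 617) ✓
A=B31: 1 row → {B,C} = (718, 622) ✓
A=B90: 2 rows → {B,C} = (706, 628), (706, 628) ✓
Every A value is associated with a single BC value, so A → BC holds.

Yes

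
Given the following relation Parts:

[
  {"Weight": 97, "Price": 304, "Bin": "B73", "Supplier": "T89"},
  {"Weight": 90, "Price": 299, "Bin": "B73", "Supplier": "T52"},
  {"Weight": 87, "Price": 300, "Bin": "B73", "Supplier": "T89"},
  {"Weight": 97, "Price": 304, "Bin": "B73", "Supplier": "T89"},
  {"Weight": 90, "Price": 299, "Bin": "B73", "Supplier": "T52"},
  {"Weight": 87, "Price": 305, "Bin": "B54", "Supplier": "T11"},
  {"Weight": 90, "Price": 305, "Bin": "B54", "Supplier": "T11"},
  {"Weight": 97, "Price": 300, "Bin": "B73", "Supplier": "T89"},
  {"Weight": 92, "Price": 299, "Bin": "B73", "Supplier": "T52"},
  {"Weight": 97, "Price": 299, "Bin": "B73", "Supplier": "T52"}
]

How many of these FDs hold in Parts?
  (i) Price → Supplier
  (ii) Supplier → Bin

(i) Price → Supplier: every LHS value maps to a single RHS value — holds.
(ii) Supplier → Bin: every LHS value maps to a single RHS value — holds.
2 of the 2 dependencies hold.

2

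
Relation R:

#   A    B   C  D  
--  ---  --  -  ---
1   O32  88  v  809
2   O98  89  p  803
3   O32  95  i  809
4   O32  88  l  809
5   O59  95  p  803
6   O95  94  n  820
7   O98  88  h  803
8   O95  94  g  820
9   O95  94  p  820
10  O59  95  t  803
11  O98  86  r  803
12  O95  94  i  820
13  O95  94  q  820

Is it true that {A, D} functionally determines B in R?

(A=O32, D=809): rows 1, 3, 4 → B takes values {88, 95} — violation
(A=O98, D=803): rows 2, 7, 11 → B takes values {89, 88, 86} — violation
(A=O59, D=803): rows 5, 10 → B = 95, 95 ✓
(A=O95, D=820): rows 6, 8, 9, 12, 13 → B = 94, 94, 94, 94, 94 ✓
Two rows agree on {A, D} but differ on B, so {A, D} -> B does not hold.

No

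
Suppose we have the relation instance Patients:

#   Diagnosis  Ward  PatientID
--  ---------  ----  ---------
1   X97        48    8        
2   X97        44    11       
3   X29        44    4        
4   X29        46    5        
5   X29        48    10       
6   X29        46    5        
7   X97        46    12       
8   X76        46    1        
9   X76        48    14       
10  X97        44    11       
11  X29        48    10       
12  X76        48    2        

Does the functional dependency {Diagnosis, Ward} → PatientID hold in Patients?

(Diagnosis=X97, Ward=48): row 1 → PatientID = 8 ✓
(Diagnosis=X97, Ward=44): rows 2, 10 → PatientID = 11, 11 ✓
(Diagnosis=X29, Ward=44): row 3 → PatientID = 4 ✓
(Diagnosis=X29, Ward=46): rows 4, 6 → PatientID = 5, 5 ✓
(Diagnosis=X29, Ward=48): rows 5, 11 → PatientID = 10, 10 ✓
(Diagnosis=X97, Ward=46): row 7 → PatientID = 12 ✓
(Diagnosis=X76, Ward=46): row 8 → PatientID = 1 ✓
(Diagnosis=X76, Ward=48): rows 9, 12 → PatientID takes values {14, 2} — violation
Two rows agree on {Diagnosis, Ward} but differ on PatientID, so {Diagnosis, Ward} → PatientID does not hold.

No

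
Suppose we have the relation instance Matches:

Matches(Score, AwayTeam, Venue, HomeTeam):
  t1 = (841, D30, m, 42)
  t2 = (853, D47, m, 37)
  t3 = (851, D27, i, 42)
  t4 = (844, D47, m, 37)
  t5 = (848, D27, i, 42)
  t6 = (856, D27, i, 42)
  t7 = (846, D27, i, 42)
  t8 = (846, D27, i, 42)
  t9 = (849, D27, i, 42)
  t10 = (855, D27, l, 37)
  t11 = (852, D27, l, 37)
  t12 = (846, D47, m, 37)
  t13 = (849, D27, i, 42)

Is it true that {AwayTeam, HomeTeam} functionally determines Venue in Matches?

Yes

(AwayTeam=D30, HomeTeam=42): row 1 → Venue = m ✓
(AwayTeam=D47, HomeTeam=37): rows 2, 4, 12 → Venue = m, m, m ✓
(AwayTeam=D27, HomeTeam=42): rows 3, 5, 6, 7, 8, 9, 13 → Venue = i, i, i, i, i, i, i ✓
(AwayTeam=D27, HomeTeam=37): rows 10, 11 → Venue = l, l ✓
Every {AwayTeam, HomeTeam} value is associated with a single Venue value, so {AwayTeam, HomeTeam} -> Venue holds.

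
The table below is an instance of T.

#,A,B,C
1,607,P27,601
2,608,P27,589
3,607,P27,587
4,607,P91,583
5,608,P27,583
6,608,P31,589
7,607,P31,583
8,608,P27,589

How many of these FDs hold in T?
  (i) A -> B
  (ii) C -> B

0

(i) A -> B: A=607: rows 1, 3, 4, 7 → B takes values {P27, P91, P31} — violation; A=608: rows 2, 5, 6, 8 → B takes values {P27, P31} — violation — fails.
(ii) C -> B: C=589: rows 2, 6, 8 → B takes values {P27, P31} — violation; C=583: rows 4, 5, 7 → B takes values {P91, P27, P31} — violation — fails.
None of the 2 dependencies hold.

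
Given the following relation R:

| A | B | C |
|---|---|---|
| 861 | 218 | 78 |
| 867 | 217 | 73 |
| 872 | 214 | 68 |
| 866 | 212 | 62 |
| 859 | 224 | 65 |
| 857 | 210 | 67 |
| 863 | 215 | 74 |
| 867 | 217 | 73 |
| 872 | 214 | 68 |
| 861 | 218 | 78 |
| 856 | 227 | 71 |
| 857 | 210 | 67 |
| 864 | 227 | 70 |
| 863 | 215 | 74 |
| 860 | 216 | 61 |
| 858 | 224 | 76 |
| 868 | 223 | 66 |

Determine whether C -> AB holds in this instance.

Yes

C=78: 2 rows → {A,B} = (861, 218), (861, 218) ✓
C=73: 2 rows → {A,B} = (867, 217), (867, 217) ✓
C=68: 2 rows → {A,B} = (872, 214), (872, 214) ✓
C=62: 1 row → {A,B} = (866, 212) ✓
C=65: 1 row → {A,B} = (859, 224) ✓
C=67: 2 rows → {A,B} = (857, 210), (857, 210) ✓
C=74: 2 rows → {A,B} = (863, 215), (863, 215) ✓
C=71: 1 row → {A,B} = (856, 227) ✓
C=70: 1 row → {A,B} = (864, 227) ✓
C=61: 1 row → {A,B} = (860, 216) ✓
C=76: 1 row → {A,B} = (858, 224) ✓
C=66: 1 row → {A,B} = (868, 223) ✓
Every C value is associated with a single AB value, so C -> AB holds.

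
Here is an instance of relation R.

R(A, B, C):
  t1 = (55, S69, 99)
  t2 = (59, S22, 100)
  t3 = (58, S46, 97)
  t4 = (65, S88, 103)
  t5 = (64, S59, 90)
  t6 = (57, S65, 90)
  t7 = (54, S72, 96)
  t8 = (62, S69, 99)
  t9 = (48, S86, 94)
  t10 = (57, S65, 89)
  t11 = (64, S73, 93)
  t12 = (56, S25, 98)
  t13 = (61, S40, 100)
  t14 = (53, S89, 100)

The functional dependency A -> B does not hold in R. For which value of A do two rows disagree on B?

A=55: row 1 → B = S69 ✓
A=59: row 2 → B = S22 ✓
A=58: row 3 → B = S46 ✓
A=65: row 4 → B = S88 ✓
A=64: rows 5, 11 → B takes values {S59, S73} — violation
A=57: rows 6, 10 → B = S65, S65 ✓
A=54: row 7 → B = S72 ✓
A=62: row 8 → B = S69 ✓
A=48: row 9 → B = S86 ✓
A=56: row 12 → B = S25 ✓
A=61: row 13 → B = S40 ✓
A=53: row 14 → B = S89 ✓
The only A value with inconsistent B is A=64.

64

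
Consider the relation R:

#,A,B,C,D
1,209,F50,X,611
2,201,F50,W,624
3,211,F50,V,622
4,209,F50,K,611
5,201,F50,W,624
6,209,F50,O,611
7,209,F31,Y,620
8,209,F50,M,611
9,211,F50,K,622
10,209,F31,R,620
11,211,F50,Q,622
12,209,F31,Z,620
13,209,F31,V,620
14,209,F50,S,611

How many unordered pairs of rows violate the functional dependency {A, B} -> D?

(A=209, B=F50): all 5 rows agree on D — 0 pairs.
(A=201, B=F50): all 2 rows agree on D — 0 pairs.
(A=211, B=F50): all 3 rows agree on D — 0 pairs.
(A=209, B=F31): all 4 rows agree on D — 0 pairs.

0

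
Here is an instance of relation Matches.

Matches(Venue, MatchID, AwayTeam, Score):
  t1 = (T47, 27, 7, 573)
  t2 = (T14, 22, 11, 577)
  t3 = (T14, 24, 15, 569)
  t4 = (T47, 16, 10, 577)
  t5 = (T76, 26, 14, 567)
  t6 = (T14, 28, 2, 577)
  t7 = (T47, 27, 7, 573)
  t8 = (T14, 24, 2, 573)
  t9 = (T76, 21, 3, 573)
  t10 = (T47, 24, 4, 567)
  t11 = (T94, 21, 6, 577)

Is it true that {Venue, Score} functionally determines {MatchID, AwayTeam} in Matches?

(Venue=T47, Score=573): rows 1, 7 → {MatchID,AwayTeam} = (27, 7), (27, 7) ✓
(Venue=T14, Score=577): rows 2, 6 → {MatchID,AwayTeam} takes values {(22, 11), (28, 2)} — violation
(Venue=T14, Score=569): row 3 → {MatchID,AwayTeam} = (24, 15) ✓
(Venue=T47, Score=577): row 4 → {MatchID,AwayTeam} = (16, 10) ✓
(Venue=T76, Score=567): row 5 → {MatchID,AwayTeam} = (26, 14) ✓
(Venue=T14, Score=573): row 8 → {MatchID,AwayTeam} = (24, 2) ✓
(Venue=T76, Score=573): row 9 → {MatchID,AwayTeam} = (21, 3) ✓
(Venue=T47, Score=567): row 10 → {MatchID,AwayTeam} = (24, 4) ✓
(Venue=T94, Score=577): row 11 → {MatchID,AwayTeam} = (21, 6) ✓
Two rows agree on {Venue, Score} but differ on {MatchID, AwayTeam}, so {Venue, Score} → {MatchID, AwayTeam} does not hold.

No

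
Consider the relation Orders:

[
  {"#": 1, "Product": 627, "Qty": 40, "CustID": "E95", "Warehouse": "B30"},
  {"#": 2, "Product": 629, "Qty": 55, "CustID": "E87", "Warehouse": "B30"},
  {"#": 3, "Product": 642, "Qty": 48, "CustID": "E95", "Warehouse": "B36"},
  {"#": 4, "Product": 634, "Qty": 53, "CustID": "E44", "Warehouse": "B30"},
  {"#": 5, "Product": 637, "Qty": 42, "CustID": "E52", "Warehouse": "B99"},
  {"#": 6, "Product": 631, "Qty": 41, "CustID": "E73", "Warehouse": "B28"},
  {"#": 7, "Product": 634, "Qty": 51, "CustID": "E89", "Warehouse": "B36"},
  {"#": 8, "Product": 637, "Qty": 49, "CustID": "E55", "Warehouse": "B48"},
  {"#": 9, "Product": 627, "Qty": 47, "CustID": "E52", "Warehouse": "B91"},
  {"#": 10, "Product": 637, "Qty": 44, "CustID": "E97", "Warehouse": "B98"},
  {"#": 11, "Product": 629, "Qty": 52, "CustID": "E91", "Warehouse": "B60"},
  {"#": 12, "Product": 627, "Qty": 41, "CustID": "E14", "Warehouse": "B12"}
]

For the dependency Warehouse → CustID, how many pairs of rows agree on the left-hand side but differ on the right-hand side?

4

Warehouse=B30: violating pairs (1,2), (1,4), (2,4) — 3 pairs.
Warehouse=B36: violating pairs (3,7) — 1 pair.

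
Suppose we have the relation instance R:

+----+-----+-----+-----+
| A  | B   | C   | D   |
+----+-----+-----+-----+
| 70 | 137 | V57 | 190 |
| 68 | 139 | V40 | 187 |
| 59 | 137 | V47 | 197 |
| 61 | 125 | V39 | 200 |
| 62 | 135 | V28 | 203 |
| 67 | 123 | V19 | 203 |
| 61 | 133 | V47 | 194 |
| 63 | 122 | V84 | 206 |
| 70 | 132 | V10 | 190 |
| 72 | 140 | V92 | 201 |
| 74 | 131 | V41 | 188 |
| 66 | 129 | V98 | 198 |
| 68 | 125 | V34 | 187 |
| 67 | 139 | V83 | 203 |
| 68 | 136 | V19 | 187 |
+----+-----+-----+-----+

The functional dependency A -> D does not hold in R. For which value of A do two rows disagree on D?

61

A=70: 2 rows → D = 190, 190 ✓
A=68: 3 rows → D = 187, 187, 187 ✓
A=59: 1 row → D = 197 ✓
A=61: 2 rows → D takes values {200, 194} — violation
A=62: 1 row → D = 203 ✓
A=67: 2 rows → D = 203, 203 ✓
A=63: 1 row → D = 206 ✓
A=72: 1 row → D = 201 ✓
A=74: 1 row → D = 188 ✓
A=66: 1 row → D = 198 ✓
The only A value with inconsistent D is A=61.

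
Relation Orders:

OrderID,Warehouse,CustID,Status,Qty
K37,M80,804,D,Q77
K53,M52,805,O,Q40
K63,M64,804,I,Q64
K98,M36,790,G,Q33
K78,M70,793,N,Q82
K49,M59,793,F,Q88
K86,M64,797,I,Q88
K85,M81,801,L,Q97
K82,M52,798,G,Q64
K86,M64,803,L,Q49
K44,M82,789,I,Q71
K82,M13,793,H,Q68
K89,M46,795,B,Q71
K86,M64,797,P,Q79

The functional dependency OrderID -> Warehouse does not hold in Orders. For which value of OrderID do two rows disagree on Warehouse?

K82

OrderID=K37: 1 row → Warehouse = M80 ✓
OrderID=K53: 1 row → Warehouse = M52 ✓
OrderID=K63: 1 row → Warehouse = M64 ✓
OrderID=K98: 1 row → Warehouse = M36 ✓
OrderID=K78: 1 row → Warehouse = M70 ✓
OrderID=K49: 1 row → Warehouse = M59 ✓
OrderID=K86: 3 rows → Warehouse = M64, M64, M64 ✓
OrderID=K85: 1 row → Warehouse = M81 ✓
OrderID=K82: 2 rows → Warehouse takes values {M52, M13} — violation
OrderID=K44: 1 row → Warehouse = M82 ✓
OrderID=K89: 1 row → Warehouse = M46 ✓
The only OrderID value with inconsistent Warehouse is OrderID=K82.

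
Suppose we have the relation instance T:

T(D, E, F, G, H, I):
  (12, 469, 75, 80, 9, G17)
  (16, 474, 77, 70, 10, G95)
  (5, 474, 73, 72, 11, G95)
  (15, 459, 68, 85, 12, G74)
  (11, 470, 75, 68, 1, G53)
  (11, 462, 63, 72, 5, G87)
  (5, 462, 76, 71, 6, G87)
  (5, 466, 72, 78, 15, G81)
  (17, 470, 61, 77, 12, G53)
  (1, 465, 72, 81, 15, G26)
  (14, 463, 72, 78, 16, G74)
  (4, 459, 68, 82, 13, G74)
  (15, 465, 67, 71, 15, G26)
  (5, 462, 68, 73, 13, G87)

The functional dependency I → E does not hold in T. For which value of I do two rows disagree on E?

I=G17: 1 row → E = 469 ✓
I=G95: 2 rows → E = 474, 474 ✓
I=G74: 3 rows → E takes values {459, 463} — violation
I=G53: 2 rows → E = 470, 470 ✓
I=G87: 3 rows → E = 462, 462, 462 ✓
I=G81: 1 row → E = 466 ✓
I=G26: 2 rows → E = 465, 465 ✓
The only I value with inconsistent E is I=G74.

G74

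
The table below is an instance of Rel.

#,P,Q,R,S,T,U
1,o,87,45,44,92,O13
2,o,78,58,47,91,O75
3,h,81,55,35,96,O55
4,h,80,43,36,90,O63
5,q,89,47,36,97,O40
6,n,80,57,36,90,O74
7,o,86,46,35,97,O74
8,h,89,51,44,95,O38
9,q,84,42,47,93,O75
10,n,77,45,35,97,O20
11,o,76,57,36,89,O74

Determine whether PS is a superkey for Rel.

All 11 rows have distinct PS values, so PS → (all attributes) holds and PS is a superkey.

Yes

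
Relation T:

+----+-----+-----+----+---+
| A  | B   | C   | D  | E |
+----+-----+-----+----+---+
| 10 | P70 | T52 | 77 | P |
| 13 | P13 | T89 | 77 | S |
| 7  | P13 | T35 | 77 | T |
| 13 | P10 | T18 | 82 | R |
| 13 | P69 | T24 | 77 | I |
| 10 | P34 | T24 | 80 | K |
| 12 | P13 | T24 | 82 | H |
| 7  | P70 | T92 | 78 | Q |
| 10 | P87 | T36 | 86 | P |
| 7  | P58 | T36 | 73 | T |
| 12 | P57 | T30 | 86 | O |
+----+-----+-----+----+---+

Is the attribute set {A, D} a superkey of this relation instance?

Two distinct rows share (A=13, D=77), so {A, D} does not determine every attribute — not a superkey.

No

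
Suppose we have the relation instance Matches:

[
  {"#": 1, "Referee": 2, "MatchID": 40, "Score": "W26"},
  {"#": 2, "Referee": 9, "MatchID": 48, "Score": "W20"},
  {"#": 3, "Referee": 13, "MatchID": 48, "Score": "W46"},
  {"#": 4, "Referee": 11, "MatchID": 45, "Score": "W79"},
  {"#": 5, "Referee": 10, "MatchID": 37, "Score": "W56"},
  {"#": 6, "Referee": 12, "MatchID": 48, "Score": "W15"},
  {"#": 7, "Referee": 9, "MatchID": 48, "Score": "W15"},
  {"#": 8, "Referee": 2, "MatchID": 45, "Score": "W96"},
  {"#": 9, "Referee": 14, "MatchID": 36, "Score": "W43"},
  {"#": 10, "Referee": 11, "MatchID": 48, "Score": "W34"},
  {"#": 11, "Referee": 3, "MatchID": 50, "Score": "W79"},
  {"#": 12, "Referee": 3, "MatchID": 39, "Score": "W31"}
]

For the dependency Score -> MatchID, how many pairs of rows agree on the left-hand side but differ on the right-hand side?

1

Score=W79: violating pairs (4,11) — 1 pair.
Score=W15: all 2 rows agree on MatchID — 0 pairs.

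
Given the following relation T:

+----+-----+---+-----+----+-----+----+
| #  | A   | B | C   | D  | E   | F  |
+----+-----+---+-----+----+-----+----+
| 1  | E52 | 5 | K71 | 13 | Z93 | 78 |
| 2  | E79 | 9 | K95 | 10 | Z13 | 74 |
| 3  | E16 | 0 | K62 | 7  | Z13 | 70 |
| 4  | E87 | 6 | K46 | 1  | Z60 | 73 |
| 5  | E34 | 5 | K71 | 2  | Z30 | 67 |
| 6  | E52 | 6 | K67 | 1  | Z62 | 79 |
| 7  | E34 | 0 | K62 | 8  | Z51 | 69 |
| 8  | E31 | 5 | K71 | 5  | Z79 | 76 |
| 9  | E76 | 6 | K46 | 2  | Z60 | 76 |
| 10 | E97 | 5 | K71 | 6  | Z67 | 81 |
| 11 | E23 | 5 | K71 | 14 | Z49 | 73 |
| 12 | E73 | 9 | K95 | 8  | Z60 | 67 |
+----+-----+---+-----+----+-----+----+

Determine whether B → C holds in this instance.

B=5: rows 1, 5, 8, 10, 11 → C = K71, K71, K71, K71, K71 ✓
B=9: rows 2, 12 → C = K95, K95 ✓
B=0: rows 3, 7 → C = K62, K62 ✓
B=6: rows 4, 6, 9 → C takes values {K46, K67} — violation
Two rows agree on B but differ on C, so B → C does not hold.

No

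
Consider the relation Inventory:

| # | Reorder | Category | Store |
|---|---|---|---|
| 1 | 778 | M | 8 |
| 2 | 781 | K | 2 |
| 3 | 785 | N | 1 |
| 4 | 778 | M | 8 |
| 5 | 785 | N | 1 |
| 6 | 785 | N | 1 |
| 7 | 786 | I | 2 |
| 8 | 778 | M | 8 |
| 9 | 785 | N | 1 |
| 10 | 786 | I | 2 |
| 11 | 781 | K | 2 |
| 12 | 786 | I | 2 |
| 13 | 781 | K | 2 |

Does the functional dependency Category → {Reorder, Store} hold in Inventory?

Category=M: rows 1, 4, 8 → {Reorder,Store} = (778, 8), (778, 8), (778, 8) ✓
Category=K: rows 2, 11, 13 → {Reorder,Store} = (781, 2), (781, 2), (781, 2) ✓
Category=N: rows 3, 5, 6, 9 → {Reorder,Store} = (785, 1), (785, 1), (785, 1), (785, 1) ✓
Category=I: rows 7, 10, 12 → {Reorder,Store} = (786, 2), (786, 2), (786, 2) ✓
Every Category value is associated with a single {Reorder, Store} value, so Category → {Reorder, Store} holds.

Yes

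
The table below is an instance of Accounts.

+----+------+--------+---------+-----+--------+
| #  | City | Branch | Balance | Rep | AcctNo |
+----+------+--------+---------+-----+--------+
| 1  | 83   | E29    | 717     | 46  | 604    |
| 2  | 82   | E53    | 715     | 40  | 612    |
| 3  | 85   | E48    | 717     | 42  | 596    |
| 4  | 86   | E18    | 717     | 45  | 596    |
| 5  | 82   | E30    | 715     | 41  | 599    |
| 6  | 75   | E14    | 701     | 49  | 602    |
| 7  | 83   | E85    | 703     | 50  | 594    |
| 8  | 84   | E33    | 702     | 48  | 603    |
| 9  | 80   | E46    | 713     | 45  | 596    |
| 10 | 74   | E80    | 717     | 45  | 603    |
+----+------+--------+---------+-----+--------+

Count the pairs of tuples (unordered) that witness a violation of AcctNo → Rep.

3

AcctNo=596: violating pairs (3,4), (3,9) — 2 pairs.
AcctNo=603: violating pairs (8,10) — 1 pair.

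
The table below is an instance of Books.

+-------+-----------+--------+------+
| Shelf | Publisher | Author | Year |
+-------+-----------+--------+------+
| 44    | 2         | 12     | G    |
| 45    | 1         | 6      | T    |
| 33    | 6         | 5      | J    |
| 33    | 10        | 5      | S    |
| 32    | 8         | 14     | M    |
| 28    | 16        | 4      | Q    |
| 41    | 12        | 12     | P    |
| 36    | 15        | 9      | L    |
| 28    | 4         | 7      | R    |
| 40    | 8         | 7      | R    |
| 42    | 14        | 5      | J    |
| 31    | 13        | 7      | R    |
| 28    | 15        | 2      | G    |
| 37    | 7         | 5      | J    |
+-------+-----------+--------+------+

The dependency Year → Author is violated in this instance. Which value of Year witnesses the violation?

Year=G: 2 rows → Author takes values {12, 2} — violation
Year=T: 1 row → Author = 6 ✓
Year=J: 3 rows → Author = 5, 5, 5 ✓
Year=S: 1 row → Author = 5 ✓
Year=M: 1 row → Author = 14 ✓
Year=Q: 1 row → Author = 4 ✓
Year=P: 1 row → Author = 12 ✓
Year=L: 1 row → Author = 9 ✓
Year=R: 3 rows → Author = 7, 7, 7 ✓
The only Year value with inconsistent Author is Year=G.

G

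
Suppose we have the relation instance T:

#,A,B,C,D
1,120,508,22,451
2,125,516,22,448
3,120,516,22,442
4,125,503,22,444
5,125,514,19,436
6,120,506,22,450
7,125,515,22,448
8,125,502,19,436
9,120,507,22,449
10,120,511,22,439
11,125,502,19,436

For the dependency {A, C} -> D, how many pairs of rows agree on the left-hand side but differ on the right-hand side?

12

(A=120, C=22): violating pairs (1,3), (1,6), (1,9), (1,10), (3,6), (3,9), (3,10), (6,9), (6,10), (9,10) — 10 pairs.
(A=125, C=22): violating pairs (2,4), (4,7) — 2 pairs.
(A=125, C=19): all 3 rows agree on D — 0 pairs.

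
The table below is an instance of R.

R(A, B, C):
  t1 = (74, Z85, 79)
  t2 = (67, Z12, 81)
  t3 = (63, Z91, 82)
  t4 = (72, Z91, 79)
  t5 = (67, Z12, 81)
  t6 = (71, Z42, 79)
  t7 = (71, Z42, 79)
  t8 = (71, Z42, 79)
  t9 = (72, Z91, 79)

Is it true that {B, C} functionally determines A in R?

(B=Z85, C=79): row 1 → A = 74 ✓
(B=Z12, C=81): rows 2, 5 → A = 67, 67 ✓
(B=Z91, C=82): row 3 → A = 63 ✓
(B=Z91, C=79): rows 4, 9 → A = 72, 72 ✓
(B=Z42, C=79): rows 6, 7, 8 → A = 71, 71, 71 ✓
Every {B, C} value is associated with a single A value, so {B, C} → A holds.

Yes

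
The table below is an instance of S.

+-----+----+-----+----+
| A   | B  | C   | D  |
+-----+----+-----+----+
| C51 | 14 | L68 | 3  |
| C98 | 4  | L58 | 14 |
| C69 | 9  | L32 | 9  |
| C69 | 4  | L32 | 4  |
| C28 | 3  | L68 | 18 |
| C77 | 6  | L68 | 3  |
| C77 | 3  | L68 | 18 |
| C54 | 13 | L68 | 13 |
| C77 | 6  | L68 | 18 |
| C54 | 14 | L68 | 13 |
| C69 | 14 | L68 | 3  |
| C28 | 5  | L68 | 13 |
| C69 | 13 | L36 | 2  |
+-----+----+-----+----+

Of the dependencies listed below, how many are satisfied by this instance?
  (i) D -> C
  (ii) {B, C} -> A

1

(i) D -> C: every LHS value maps to a single RHS value — holds.
(ii) {B, C} -> A: (B=14, C=L68): 3 rows → A takes values {C51, C54, C69} — violation; (B=3, C=L68): 2 rows → A takes values {C28, C77} — violation — fails.
1 of the 2 dependencies holds.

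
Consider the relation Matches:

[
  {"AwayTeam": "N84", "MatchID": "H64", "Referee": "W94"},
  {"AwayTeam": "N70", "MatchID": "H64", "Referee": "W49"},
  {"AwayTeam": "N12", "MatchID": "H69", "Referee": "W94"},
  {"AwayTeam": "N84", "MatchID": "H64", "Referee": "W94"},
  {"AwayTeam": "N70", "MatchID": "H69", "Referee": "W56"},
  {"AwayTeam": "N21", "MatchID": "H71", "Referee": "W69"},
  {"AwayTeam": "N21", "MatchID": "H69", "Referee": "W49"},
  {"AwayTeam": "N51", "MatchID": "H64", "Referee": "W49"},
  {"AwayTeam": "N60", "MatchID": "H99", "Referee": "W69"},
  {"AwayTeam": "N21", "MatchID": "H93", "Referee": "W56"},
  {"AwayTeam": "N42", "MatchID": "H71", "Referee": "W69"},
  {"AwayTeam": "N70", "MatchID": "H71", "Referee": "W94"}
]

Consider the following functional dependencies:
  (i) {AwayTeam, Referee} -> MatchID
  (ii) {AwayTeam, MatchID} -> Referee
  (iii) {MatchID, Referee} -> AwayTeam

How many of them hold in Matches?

(i) {AwayTeam, Referee} -> MatchID: every LHS value maps to a single RHS value — holds.
(ii) {AwayTeam, MatchID} -> Referee: every LHS value maps to a single RHS value — holds.
(iii) {MatchID, Referee} -> AwayTeam: (MatchID=H64, Referee=W49): 2 rows → AwayTeam takes values {N70, N51} — violation; (MatchID=H71, Referee=W69): 2 rows → AwayTeam takes values {N21, N42} — violation — fails.
2 of the 3 dependencies hold.

2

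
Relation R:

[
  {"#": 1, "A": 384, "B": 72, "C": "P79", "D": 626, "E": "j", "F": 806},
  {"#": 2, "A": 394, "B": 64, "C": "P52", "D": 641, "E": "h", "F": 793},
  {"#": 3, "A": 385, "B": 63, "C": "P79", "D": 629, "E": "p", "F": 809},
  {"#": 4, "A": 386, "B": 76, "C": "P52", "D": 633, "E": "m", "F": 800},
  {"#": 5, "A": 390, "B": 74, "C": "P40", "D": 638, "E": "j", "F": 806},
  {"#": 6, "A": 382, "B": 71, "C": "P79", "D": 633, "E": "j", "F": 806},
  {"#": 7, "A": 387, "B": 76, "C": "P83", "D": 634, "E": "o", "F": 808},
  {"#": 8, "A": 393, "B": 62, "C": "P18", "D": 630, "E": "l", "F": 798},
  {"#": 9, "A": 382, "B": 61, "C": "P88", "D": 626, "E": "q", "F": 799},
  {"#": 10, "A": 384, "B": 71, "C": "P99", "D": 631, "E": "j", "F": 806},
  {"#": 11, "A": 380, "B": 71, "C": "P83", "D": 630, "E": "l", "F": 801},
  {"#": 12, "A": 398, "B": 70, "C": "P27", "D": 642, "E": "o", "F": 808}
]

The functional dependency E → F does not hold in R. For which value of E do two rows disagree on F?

l

E=j: rows 1, 5, 6, 10 → F = 806, 806, 806, 806 ✓
E=h: row 2 → F = 793 ✓
E=p: row 3 → F = 809 ✓
E=m: row 4 → F = 800 ✓
E=o: rows 7, 12 → F = 808, 808 ✓
E=l: rows 8, 11 → F takes values {798, 801} — violation
E=q: row 9 → F = 799 ✓
The only E value with inconsistent F is E=l.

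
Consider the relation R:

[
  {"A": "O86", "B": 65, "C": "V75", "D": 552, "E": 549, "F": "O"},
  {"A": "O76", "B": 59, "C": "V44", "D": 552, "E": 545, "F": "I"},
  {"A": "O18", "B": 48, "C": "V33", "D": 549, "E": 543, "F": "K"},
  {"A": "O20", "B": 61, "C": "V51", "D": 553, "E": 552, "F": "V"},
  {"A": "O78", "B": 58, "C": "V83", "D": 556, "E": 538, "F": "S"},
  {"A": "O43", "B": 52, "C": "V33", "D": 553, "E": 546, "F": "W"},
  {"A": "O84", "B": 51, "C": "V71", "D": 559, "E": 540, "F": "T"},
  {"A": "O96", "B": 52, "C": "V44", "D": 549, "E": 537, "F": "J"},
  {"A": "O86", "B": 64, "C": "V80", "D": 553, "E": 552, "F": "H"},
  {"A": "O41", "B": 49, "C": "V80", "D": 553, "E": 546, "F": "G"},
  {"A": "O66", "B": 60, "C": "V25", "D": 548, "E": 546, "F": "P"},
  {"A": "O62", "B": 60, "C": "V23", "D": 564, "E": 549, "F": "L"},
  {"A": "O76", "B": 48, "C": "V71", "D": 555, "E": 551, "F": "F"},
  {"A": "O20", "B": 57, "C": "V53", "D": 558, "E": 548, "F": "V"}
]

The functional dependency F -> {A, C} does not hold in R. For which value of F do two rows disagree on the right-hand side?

F=O: 1 row → {A,C} = (O86, V75) ✓
F=I: 1 row → {A,C} = (O76, V44) ✓
F=K: 1 row → {A,C} = (O18, V33) ✓
F=V: 2 rows → {A,C} takes values {(O20, V51), (O20, V53)} — violation
F=S: 1 row → {A,C} = (O78, V83) ✓
F=W: 1 row → {A,C} = (O43, V33) ✓
F=T: 1 row → {A,C} = (O84, V71) ✓
F=J: 1 row → {A,C} = (O96, V44) ✓
F=H: 1 row → {A,C} = (O86, V80) ✓
F=G: 1 row → {A,C} = (O41, V80) ✓
F=P: 1 row → {A,C} = (O66, V25) ✓
F=L: 1 row → {A,C} = (O62, V23) ✓
F=F: 1 row → {A,C} = (O76, V71) ✓
The only F value with inconsistent RHS is F=V.

V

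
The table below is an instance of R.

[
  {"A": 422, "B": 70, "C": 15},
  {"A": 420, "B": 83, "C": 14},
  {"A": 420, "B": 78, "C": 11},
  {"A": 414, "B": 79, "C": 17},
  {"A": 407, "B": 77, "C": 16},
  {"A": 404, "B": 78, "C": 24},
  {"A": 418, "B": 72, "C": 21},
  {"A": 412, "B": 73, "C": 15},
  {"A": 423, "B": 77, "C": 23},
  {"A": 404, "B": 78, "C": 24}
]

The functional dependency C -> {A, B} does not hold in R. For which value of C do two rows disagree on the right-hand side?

15

C=15: 2 rows → {A,B} takes values {(422, 70), (412, 73)} — violation
C=14: 1 row → {A,B} = (420, 83) ✓
C=11: 1 row → {A,B} = (420, 78) ✓
C=17: 1 row → {A,B} = (414, 79) ✓
C=16: 1 row → {A,B} = (407, 77) ✓
C=24: 2 rows → {A,B} = (404, 78), (404, 78) ✓
C=21: 1 row → {A,B} = (418, 72) ✓
C=23: 1 row → {A,B} = (423, 77) ✓
The only C value with inconsistent RHS is C=15.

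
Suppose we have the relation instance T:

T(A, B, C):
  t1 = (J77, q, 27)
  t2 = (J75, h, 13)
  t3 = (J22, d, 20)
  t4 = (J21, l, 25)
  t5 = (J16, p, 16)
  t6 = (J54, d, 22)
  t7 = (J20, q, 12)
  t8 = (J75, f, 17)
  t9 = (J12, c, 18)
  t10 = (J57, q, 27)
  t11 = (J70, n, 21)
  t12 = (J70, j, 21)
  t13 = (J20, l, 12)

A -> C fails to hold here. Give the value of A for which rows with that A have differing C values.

A=J77: row 1 → C = 27 ✓
A=J75: rows 2, 8 → C takes values {13, 17} — violation
A=J22: row 3 → C = 20 ✓
A=J21: row 4 → C = 25 ✓
A=J16: row 5 → C = 16 ✓
A=J54: row 6 → C = 22 ✓
A=J20: rows 7, 13 → C = 12, 12 ✓
A=J12: row 9 → C = 18 ✓
A=J57: row 10 → C = 27 ✓
A=J70: rows 11, 12 → C = 21, 21 ✓
The only A value with inconsistent C is A=J75.

J75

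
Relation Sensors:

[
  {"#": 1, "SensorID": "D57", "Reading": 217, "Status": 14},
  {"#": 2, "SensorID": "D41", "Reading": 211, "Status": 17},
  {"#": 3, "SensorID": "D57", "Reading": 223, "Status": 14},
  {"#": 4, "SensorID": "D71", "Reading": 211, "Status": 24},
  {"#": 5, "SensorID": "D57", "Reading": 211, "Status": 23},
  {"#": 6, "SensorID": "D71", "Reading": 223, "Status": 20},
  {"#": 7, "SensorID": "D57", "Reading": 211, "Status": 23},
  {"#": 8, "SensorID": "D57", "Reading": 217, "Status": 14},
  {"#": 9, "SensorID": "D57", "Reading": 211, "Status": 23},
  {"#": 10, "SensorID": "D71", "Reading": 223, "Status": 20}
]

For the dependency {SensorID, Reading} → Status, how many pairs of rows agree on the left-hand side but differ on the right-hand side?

0

(SensorID=D57, Reading=217): all 2 rows agree on Status — 0 pairs.
(SensorID=D57, Reading=211): all 3 rows agree on Status — 0 pairs.
(SensorID=D71, Reading=223): all 2 rows agree on Status — 0 pairs.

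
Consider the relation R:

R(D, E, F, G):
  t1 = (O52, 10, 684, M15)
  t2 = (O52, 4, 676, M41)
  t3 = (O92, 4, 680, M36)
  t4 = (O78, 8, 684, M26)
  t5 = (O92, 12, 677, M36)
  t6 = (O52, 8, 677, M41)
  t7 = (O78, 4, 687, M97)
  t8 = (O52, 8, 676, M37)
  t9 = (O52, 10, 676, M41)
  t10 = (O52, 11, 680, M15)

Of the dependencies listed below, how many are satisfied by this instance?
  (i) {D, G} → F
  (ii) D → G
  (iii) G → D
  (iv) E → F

(i) {D, G} → F: (D=O52, G=M15): rows 1, 10 → F takes values {684, 680} — violation; (D=O52, G=M41): rows 2, 6, 9 → F takes values {676, 677} — violation; (D=O92, G=M36): rows 3, 5 → F takes values {680, 677} — violation — fails.
(ii) D → G: D=O52: rows 1, 2, 6, 8, 9, 10 → G takes values {M15, M41, M37} — violation; D=O78: rows 4, 7 → G takes values {M26, M97} — violation — fails.
(iii) G → D: every LHS value maps to a single RHS value — holds.
(iv) E → F: E=10: rows 1, 9 → F takes values {684, 676} — violation; E=4: rows 2, 3, 7 → F takes values {676, 680, 687} — violation; E=8: rows 4, 6, 8 → F takes values {684, 677, 676} — violation — fails.
1 of the 4 dependencies holds.

1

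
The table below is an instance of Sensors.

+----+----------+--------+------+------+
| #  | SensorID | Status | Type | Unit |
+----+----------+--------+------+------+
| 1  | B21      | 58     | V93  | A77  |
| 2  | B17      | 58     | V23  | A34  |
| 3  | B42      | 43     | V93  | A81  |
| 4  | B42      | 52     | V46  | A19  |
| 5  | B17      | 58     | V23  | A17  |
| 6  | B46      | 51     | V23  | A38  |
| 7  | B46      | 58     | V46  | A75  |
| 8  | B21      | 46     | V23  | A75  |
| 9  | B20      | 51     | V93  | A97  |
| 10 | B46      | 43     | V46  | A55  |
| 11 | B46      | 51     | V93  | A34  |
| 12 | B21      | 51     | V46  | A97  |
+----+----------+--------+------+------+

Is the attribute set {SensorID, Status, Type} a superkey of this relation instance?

No

Rows 2 and 5 have the same {SensorID, Status, Type} value (SensorID=B17, Status=58, Type=V23) but are distinct tuples, so {SensorID, Status, Type} does not determine every attribute — not a superkey.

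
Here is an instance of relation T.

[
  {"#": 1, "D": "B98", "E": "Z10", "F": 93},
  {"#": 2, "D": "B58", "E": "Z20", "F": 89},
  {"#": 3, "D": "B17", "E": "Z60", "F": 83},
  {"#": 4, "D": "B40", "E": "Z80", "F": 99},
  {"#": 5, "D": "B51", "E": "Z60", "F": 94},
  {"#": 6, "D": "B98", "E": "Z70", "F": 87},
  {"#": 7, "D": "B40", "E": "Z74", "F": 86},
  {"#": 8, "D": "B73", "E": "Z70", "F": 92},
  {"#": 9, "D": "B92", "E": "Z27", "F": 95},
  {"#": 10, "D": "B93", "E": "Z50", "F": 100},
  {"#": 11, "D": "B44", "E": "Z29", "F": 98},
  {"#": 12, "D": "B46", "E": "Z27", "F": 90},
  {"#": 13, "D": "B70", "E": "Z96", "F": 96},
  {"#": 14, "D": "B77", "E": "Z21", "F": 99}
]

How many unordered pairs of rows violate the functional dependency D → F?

2

D=B98: violating pairs (1,6) — 1 pair.
D=B40: violating pairs (4,7) — 1 pair.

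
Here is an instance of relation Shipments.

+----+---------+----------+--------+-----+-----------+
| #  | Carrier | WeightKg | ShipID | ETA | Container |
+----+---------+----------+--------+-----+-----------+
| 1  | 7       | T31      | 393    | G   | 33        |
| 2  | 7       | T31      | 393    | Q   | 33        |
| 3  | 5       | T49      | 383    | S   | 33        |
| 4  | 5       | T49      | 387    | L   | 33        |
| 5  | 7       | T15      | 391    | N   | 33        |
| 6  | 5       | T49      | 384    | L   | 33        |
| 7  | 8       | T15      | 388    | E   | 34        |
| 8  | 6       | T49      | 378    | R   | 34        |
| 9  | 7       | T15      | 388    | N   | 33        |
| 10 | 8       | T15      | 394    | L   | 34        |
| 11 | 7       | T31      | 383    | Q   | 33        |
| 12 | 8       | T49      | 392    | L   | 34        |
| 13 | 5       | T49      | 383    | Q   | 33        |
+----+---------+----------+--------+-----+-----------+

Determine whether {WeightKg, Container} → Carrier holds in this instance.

(WeightKg=T31, Container=33): rows 1, 2, 11 → Carrier = 7, 7, 7 ✓
(WeightKg=T49, Container=33): rows 3, 4, 6, 13 → Carrier = 5, 5, 5, 5 ✓
(WeightKg=T15, Container=33): rows 5, 9 → Carrier = 7, 7 ✓
(WeightKg=T15, Container=34): rows 7, 10 → Carrier = 8, 8 ✓
(WeightKg=T49, Container=34): rows 8, 12 → Carrier takes values {6, 8} — violation
Two rows agree on {WeightKg, Container} but differ on Carrier, so {WeightKg, Container} → Carrier does not hold.

No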